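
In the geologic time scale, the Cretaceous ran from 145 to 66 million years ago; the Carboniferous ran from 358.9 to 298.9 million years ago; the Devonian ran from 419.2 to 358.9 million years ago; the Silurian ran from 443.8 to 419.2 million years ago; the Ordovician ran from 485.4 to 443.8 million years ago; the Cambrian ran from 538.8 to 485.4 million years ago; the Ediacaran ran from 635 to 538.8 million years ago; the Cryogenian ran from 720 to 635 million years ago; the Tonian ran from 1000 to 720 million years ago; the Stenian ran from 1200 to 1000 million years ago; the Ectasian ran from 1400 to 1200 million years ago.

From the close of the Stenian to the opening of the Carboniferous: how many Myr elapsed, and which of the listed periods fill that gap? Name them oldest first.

641.1 million years; Tonian, Cryogenian, Ediacaran, Cambrian, Ordovician, Silurian, Devonian

The Stenian closes at 1000 Ma and the Carboniferous opens at 358.9 Ma, so the interval is 1000 − 358.9 = 641.1 Myr.
A period fits inside if it starts at or after 1000 Ma and ends at or before 358.9 Ma; oldest first that gives Tonian, Cryogenian, Ediacaran, Cambrian, Ordovician, Silurian, Devonian.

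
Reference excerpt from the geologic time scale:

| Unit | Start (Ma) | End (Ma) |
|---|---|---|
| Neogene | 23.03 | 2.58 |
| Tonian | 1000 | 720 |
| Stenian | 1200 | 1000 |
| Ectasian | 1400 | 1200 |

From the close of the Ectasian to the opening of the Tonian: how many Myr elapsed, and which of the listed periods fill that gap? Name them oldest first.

End of Ectasian = 1200 Ma; start of Tonian = 1000 Ma.
Gap = 1200 − 1000 = 200 Myr.
Periods wholly inside 1200–1000 Ma: Stenian (1200–1000).

200 million years; Stenian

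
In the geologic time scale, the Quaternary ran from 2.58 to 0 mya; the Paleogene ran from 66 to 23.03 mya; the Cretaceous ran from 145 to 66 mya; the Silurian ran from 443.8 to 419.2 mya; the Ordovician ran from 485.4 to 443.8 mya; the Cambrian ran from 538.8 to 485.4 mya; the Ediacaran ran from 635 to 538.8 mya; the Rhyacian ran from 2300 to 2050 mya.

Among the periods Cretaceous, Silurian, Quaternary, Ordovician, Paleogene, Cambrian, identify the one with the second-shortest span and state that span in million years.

Start − end for each: Cretaceous 145 − 66 = 79; Silurian 443.8 − 419.2 = 24.6; Quaternary 2.58 − 0 = 2.58; Ordovician 485.4 − 443.8 = 41.6; Paleogene 66 − 23.03 = 42.97; Cambrian 538.8 − 485.4 = 53.4.
Ranking these from shortest: Quaternary < Silurian < Ordovician < Paleogene < Cambrian < Cretaceous.
Position 2 in that ranking is Silurian, which lasted 24.6 Myr.

Silurian, 24.6 million years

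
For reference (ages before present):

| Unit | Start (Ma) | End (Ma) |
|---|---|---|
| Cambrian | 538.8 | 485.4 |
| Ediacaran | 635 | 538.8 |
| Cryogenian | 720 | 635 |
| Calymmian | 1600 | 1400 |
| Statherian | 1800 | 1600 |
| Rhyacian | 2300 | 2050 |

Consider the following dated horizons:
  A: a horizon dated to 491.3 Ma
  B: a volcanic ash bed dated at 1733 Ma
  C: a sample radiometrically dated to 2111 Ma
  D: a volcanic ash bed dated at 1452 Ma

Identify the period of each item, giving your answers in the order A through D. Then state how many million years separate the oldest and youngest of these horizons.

Match each age against the start–end ranges in the excerpt: A = 491.3 Ma → Cambrian (538.8–485.4); B = 1733 Ma → Statherian (1800–1600); C = 2111 Ma → Rhyacian (2300–2050); D = 1452 Ma → Calymmian (1600–1400).
The largest age is 2111 Ma and the smallest is 491.3 Ma; their difference is 1619.7 Myr.

A — Cambrian; B — Statherian; C — Rhyacian; D — Calymmian; span 1619.7 million years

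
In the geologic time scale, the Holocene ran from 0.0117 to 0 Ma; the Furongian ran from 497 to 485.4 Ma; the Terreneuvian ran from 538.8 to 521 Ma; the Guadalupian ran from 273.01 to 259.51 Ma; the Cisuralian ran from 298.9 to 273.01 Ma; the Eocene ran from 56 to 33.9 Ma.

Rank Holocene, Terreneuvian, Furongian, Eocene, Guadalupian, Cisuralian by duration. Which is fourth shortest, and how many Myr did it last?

Terreneuvian, 17.8 million years

Start − end for each: Holocene 0.0117 − 0 = 0.0117; Terreneuvian 538.8 − 521 = 17.8; Furongian 497 − 485.4 = 11.6; Eocene 56 − 33.9 = 22.1; Guadalupian 273.01 − 259.51 = 13.5; Cisuralian 298.9 − 273.01 = 25.89.
Ranking these from shortest: Holocene < Furongian < Guadalupian < Terreneuvian < Eocene < Cisuralian.
Position 4 in that ranking is Terreneuvian, which lasted 17.8 Myr.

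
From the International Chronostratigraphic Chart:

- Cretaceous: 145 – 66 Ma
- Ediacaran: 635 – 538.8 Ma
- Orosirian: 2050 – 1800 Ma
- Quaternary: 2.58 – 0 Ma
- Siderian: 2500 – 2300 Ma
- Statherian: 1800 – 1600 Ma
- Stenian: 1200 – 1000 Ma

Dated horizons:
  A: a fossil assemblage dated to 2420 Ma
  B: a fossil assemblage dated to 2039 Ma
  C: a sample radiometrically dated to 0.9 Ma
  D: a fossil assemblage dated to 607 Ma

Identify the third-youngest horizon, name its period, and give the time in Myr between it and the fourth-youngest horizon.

Smaller Ma means younger, so youngest first: C 0.9 < D 607 < B 2039 < A 2420.
Counting 3 along gives B (2039 Ma); the excerpt puts that inside the Orosirian, 2050–1800 Ma.
Next in line is A (2420 Ma), and 2420 − 2039 = 381 Myr.

B, in the Orosirian; 381 million years to A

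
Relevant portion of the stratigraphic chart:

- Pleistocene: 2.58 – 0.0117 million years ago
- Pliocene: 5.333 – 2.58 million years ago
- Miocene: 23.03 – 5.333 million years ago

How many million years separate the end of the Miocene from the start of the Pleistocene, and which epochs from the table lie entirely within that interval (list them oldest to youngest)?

The Miocene closes at 5.333 Ma and the Pleistocene opens at 2.58 Ma, so the interval is 5.333 − 2.58 = 2.753 Myr.
An epoch fits inside if it starts at or after 5.333 Ma and ends at or before 2.58 Ma; oldest first that gives Pliocene.

2.753 million years; Pliocene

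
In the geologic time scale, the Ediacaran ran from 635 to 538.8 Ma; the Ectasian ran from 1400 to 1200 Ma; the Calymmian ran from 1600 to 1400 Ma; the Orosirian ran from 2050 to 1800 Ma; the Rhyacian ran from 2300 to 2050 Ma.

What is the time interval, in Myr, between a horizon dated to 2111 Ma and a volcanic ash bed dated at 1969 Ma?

2111 − 1969 = 142 million years.

142 million years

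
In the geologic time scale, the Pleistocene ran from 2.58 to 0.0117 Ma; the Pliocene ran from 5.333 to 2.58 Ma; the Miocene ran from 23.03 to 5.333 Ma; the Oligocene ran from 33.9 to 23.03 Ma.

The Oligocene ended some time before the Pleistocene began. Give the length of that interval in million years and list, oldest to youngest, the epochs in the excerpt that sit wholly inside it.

End of Oligocene = 23.03 Ma; start of Pleistocene = 2.58 Ma.
Gap = 23.03 − 2.58 = 20.45 Myr.
Epochs wholly inside 23.03–2.58 Ma: Miocene (23.03–5.333), Pliocene (5.333–2.58).

20.45 million years; Miocene, Pliocene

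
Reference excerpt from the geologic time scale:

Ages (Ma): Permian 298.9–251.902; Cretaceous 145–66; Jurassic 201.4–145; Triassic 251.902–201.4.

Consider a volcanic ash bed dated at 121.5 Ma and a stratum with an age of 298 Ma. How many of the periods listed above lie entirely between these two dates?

298 Ma sits inside the Permian (298.9–251.902) and 121.5 Ma inside the Cretaceous (145–66); neither of those is wholly between the two dates.
The listed periods lying completely between them are Triassic, Jurassic — 2 in all.

2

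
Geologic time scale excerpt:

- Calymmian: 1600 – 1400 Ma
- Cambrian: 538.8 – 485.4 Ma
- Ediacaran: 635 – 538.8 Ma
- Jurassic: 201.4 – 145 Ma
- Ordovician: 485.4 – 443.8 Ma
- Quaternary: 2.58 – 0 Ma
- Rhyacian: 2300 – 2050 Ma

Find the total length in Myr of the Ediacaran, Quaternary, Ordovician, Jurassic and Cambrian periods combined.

Each duration: Ediacaran = 96.2; Quaternary = 2.58; Ordovician = 41.6; Jurassic = 56.4; Cambrian = 53.4.
Sum: 96.2 + 2.58 + 41.6 + 56.4 + 53.4 = 250.18 Myr.

250.18 million years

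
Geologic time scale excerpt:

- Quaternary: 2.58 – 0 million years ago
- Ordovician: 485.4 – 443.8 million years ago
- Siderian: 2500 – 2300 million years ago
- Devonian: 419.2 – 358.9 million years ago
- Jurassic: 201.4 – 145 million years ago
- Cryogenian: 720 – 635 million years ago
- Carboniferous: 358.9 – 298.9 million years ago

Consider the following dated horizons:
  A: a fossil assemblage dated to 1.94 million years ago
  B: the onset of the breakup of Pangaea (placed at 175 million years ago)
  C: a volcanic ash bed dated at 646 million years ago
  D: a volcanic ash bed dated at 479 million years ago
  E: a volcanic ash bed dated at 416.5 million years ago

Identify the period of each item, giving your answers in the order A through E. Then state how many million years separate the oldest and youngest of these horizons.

A — Quaternary; B — Jurassic; C — Cryogenian; D — Ordovician; E — Devonian; span 644.06 million years

Match each age against the start–end ranges in the excerpt: A = 1.94 Ma → Quaternary (2.58–0); B = 175 Ma → Jurassic (201.4–145); C = 646 Ma → Cryogenian (720–635); D = 479 Ma → Ordovician (485.4–443.8); E = 416.5 Ma → Devonian (419.2–358.9).
The largest age is 646 Ma and the smallest is 1.94 Ma; their difference is 644.06 Myr.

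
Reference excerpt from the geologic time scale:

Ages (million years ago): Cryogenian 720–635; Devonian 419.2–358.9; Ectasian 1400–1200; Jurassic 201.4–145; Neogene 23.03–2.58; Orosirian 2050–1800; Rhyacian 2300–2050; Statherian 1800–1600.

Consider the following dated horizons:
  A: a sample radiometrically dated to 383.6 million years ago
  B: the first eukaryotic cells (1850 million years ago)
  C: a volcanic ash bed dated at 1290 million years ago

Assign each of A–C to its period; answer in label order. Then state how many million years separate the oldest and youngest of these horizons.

A — Devonian; B — Orosirian; C — Ectasian; span 1466.4 million years

A: 383.6 Ma lies in 419.2–358.9 Ma, so Devonian.
B: 1850 Ma lies in 2050–1800 Ma, so Orosirian.
C: 1290 Ma lies in 1400–1200 Ma, so Ectasian.
Oldest = 1850 Ma, youngest = 383.6 Ma → span 1466.4 Myr.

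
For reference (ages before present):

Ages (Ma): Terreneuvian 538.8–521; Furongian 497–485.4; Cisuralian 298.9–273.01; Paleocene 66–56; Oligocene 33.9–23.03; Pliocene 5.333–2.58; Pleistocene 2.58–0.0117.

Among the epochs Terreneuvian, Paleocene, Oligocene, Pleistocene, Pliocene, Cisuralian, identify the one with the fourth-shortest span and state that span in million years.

Start − end for each: Terreneuvian 538.8 − 521 = 17.8; Paleocene 66 − 56 = 10; Oligocene 33.9 − 23.03 = 10.87; Pleistocene 2.58 − 0.0117 = 2.5683; Pliocene 5.333 − 2.58 = 2.753; Cisuralian 298.9 − 273.01 = 25.89.
Ranking these from shortest: Pleistocene < Pliocene < Paleocene < Oligocene < Terreneuvian < Cisuralian.
Position 4 in that ranking is Oligocene, which lasted 10.87 Myr.

Oligocene, 10.87 million years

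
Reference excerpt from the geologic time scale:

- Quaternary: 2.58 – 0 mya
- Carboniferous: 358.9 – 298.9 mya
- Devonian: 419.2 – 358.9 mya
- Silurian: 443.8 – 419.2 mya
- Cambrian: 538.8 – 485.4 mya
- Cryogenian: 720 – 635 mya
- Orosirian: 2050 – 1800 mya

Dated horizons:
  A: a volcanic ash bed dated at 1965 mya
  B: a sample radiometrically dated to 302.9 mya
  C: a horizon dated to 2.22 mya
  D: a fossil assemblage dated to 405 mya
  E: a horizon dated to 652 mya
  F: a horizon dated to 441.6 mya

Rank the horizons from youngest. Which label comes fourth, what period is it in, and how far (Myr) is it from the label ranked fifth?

Sorted youngest-first by Ma: C (2.22), B (302.9), D (405), F (441.6), E (652), A (1965).
The fourth youngest is F at 441.6 Ma, which lies in 443.8–419.2 Ma: the Silurian.
The fifth youngest is E at 652 Ma; separation = |441.6 − 652| = 210.4 Myr.

F, in the Silurian; 210.4 million years to E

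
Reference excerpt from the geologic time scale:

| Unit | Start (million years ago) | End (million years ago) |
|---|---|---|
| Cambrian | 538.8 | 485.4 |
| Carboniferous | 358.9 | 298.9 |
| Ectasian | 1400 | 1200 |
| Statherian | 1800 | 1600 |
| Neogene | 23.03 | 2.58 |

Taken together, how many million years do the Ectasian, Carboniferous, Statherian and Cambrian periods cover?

Each duration: Ectasian = 200; Carboniferous = 60; Statherian = 200; Cambrian = 53.4.
Sum: 200 + 60 + 200 + 53.4 = 513.4 Myr.

513.4 million years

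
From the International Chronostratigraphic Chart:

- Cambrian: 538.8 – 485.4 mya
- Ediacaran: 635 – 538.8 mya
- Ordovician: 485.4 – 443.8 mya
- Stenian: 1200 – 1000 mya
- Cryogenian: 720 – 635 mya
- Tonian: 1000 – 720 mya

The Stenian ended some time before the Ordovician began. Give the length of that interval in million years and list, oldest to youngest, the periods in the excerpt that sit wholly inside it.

514.6 million years; Tonian, Cryogenian, Ediacaran, Cambrian

End of Stenian = 1000 Ma; start of Ordovician = 485.4 Ma.
Gap = 1000 − 485.4 = 514.6 Myr.
Periods wholly inside 1000–485.4 Ma: Tonian (1000–720), Cryogenian (720–635), Ediacaran (635–538.8), Cambrian (538.8–485.4).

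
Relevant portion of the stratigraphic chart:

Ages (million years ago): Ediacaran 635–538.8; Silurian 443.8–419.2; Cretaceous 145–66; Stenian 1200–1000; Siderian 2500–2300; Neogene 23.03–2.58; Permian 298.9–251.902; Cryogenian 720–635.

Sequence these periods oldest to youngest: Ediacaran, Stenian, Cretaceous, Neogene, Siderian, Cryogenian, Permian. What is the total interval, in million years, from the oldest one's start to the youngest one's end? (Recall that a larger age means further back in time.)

Start ages (Ma): Siderian 2500, Stenian 1200, Cryogenian 720, Ediacaran 635, Permian 298.9, Cretaceous 145, Neogene 23.03.
Ordered oldest to youngest: Siderian, Stenian, Cryogenian, Ediacaran, Permian, Cretaceous, Neogene.
Span = 2500 − 2.58 = 2497.42 Myr.

Siderian, Stenian, Cryogenian, Ediacaran, Permian, Cretaceous, Neogene; total span 2497.42 Myr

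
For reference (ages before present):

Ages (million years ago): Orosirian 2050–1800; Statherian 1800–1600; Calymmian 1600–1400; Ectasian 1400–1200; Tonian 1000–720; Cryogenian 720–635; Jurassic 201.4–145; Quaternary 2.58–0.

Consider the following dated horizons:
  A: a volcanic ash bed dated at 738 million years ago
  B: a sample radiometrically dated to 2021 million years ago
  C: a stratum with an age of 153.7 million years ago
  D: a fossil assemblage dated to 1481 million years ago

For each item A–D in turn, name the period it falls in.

A — Tonian; B — Orosirian; C — Jurassic; D — Calymmian

Match each age against the start–end ranges in the excerpt: A = 738 Ma → Tonian (1000–720); B = 2021 Ma → Orosirian (2050–1800); C = 153.7 Ma → Jurassic (201.4–145); D = 1481 Ma → Calymmian (1600–1400).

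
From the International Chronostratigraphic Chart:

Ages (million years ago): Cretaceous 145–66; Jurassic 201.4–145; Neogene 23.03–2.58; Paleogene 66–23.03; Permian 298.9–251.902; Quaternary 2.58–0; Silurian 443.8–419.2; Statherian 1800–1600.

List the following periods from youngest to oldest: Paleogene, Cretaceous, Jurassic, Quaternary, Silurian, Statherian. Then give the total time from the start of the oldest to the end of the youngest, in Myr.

From the excerpt: Paleogene 66–23.03; Cretaceous 145–66; Jurassic 201.4–145; Quaternary 2.58–0; Silurian 443.8–419.2; Statherian 1800–1600 (Ma).
Larger Ma is earlier, so the oldest is Statherian and the youngest is Quaternary; youngest to oldest: Quaternary, Paleogene, Cretaceous, Jurassic, Silurian, Statherian.
Oldest start 1800 minus youngest end 0 gives 1800 Myr overall.

Quaternary → Paleogene → Cretaceous → Jurassic → Silurian → Statherian; total span 1800 Myr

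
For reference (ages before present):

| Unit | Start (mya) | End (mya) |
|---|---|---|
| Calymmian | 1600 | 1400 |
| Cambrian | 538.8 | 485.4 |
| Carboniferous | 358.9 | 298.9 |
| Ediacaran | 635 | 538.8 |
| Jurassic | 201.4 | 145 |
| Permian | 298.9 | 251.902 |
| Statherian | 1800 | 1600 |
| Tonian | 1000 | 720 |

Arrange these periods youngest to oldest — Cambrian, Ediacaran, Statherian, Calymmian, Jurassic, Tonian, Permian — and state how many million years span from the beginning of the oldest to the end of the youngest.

From the excerpt: Cambrian 538.8–485.4; Ediacaran 635–538.8; Statherian 1800–1600; Calymmian 1600–1400; Jurassic 201.4–145; Tonian 1000–720; Permian 298.9–251.902 (Ma).
Larger Ma is earlier, so the oldest is Statherian and the youngest is Jurassic; youngest to oldest: Jurassic, Permian, Cambrian, Ediacaran, Tonian, Calymmian, Statherian.
Oldest start 1800 minus youngest end 145 gives 1655 Myr overall.

Jurassic, Permian, Cambrian, Ediacaran, Tonian, Calymmian, Statherian; total span 1655 Myr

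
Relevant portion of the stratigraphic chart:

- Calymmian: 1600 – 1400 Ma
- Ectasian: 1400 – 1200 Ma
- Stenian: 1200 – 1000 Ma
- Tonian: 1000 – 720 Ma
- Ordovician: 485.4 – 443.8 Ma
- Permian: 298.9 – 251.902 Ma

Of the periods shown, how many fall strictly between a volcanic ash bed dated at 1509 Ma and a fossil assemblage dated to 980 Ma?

1509 Ma sits inside the Calymmian (1600–1400) and 980 Ma inside the Tonian (1000–720); neither of those is wholly between the two dates.
The listed periods lying completely between them are Ectasian, Stenian — 2 in all.

2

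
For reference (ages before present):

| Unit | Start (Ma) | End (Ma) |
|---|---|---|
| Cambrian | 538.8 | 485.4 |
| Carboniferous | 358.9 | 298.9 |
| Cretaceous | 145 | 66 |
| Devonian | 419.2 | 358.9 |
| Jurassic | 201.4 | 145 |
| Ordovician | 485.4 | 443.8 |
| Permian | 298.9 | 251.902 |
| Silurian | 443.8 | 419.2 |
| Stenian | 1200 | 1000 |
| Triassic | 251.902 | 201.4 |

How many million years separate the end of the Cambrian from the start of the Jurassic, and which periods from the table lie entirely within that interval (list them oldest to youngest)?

End of Cambrian = 485.4 Ma; start of Jurassic = 201.4 Ma.
Gap = 485.4 − 201.4 = 284 Myr.
Periods wholly inside 485.4–201.4 Ma: Ordovician (485.4–443.8), Silurian (443.8–419.2), Devonian (419.2–358.9), Carboniferous (358.9–298.9), Permian (298.9–251.902), Triassic (251.902–201.4).

284 million years; Ordovician, Silurian, Devonian, Carboniferous, Permian, Triassic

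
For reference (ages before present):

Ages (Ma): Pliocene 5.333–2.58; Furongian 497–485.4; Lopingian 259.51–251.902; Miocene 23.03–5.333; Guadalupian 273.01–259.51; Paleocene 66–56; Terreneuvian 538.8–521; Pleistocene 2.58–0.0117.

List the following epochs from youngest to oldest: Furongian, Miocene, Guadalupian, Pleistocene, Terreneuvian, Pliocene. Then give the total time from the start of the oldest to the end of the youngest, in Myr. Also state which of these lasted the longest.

Pleistocene, Pliocene, Miocene, Guadalupian, Furongian, Terreneuvian; total span 538.7883 Myr; longest is Terreneuvian

Start ages (Ma): Terreneuvian 538.8, Furongian 497, Guadalupian 273.01, Miocene 23.03, Pliocene 5.333, Pleistocene 2.58.
Ordered youngest to oldest: Pleistocene, Pliocene, Miocene, Guadalupian, Furongian, Terreneuvian.
Span = 538.8 − 0.0117 = 538.7883 Myr.
Durations: Miocene 17.697, Furongian 11.6, Pliocene 2.753, Guadalupian 13.5, Pleistocene 2.5683, Terreneuvian 17.8 → longest is Terreneuvian (17.8 Myr).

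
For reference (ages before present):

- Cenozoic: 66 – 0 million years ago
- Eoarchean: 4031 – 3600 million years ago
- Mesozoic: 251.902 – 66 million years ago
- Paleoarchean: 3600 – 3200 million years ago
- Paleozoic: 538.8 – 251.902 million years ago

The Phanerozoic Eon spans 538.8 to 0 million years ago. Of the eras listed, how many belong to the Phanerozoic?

Eras inside 538.8–0 Ma: Paleozoic, Mesozoic, Cenozoic — 3 in total.

3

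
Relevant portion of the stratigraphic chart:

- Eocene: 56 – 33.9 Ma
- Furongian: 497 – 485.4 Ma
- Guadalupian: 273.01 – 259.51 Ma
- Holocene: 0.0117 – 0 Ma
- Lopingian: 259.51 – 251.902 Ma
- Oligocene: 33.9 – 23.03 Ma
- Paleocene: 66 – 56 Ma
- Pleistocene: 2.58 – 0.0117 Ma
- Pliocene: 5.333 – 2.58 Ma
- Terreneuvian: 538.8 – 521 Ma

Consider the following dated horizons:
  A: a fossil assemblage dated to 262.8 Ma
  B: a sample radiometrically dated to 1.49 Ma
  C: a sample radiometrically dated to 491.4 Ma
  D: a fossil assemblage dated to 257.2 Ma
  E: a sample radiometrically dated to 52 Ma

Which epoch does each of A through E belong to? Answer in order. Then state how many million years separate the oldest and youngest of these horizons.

A: 262.8 Ma lies in 273.01–259.51 Ma, so Guadalupian.
B: 1.49 Ma lies in 2.58–0.0117 Ma, so Pleistocene.
C: 491.4 Ma lies in 497–485.4 Ma, so Furongian.
D: 257.2 Ma lies in 259.51–251.902 Ma, so Lopingian.
E: 52 Ma lies in 56–33.9 Ma, so Eocene.
Oldest = 491.4 Ma, youngest = 1.49 Ma → span 489.91 Myr.

A — Guadalupian; B — Pleistocene; C — Furongian; D — Lopingian; E — Eocene; span 489.91 million years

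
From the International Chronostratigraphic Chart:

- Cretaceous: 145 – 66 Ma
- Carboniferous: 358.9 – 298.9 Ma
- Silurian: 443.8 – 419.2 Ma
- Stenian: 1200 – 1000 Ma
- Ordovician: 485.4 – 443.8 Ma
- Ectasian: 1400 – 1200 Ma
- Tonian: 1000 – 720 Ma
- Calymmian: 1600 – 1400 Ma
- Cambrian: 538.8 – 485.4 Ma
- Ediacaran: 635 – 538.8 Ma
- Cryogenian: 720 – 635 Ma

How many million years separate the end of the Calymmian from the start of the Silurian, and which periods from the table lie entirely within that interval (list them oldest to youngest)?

956.2 million years; Ectasian, Stenian, Tonian, Cryogenian, Ediacaran, Cambrian, Ordovician

End of Calymmian = 1400 Ma; start of Silurian = 443.8 Ma.
Gap = 1400 − 443.8 = 956.2 Myr.
Periods wholly inside 1400–443.8 Ma: Ectasian (1400–1200), Stenian (1200–1000), Tonian (1000–720), Cryogenian (720–635), Ediacaran (635–538.8), Cambrian (538.8–485.4), Ordovician (485.4–443.8).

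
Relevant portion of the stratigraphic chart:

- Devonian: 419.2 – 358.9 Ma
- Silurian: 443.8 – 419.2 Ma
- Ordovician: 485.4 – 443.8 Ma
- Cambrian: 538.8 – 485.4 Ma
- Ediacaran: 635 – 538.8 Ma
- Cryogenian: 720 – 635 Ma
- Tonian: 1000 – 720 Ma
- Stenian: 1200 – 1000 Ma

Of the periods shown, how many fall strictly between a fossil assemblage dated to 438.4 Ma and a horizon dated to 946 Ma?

The older date is 946 Ma and the younger is 438.4 Ma.
Periods with start < 946 and end > 438.4 Ma: Cryogenian (720–635), Ediacaran (635–538.8), Cambrian (538.8–485.4), Ordovician (485.4–443.8).
That is 4 complete periods.

4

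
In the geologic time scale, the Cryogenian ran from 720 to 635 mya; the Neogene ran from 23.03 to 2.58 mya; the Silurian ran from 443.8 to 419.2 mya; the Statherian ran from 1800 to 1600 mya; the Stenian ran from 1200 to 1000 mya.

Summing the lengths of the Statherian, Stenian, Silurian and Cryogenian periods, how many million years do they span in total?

509.6 million years

Each duration: Statherian = 200; Stenian = 200; Silurian = 24.6; Cryogenian = 85.
Sum: 200 + 200 + 24.6 + 85 = 509.6 Myr.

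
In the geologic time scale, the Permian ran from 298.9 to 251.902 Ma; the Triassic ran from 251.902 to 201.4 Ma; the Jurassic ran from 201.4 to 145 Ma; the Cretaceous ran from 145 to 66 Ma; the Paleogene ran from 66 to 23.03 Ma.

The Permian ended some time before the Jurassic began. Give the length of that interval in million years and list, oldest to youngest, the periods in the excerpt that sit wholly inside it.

50.502 million years; Triassic

End of Permian = 251.902 Ma; start of Jurassic = 201.4 Ma.
Gap = 251.902 − 201.4 = 50.502 Myr.
Periods wholly inside 251.902–201.4 Ma: Triassic (251.902–201.4).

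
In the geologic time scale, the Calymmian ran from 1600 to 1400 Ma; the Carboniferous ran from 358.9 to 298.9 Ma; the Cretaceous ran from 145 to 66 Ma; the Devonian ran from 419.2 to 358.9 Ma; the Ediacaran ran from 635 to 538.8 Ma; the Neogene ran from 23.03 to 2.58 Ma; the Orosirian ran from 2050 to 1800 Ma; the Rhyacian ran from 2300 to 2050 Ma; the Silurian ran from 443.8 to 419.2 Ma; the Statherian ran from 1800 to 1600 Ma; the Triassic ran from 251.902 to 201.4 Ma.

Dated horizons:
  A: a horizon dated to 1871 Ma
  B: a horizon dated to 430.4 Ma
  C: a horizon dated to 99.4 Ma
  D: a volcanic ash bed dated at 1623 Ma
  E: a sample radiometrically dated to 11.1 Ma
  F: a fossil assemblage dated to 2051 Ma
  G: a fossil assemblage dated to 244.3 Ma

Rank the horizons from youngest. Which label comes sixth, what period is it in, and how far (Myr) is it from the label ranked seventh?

A, in the Orosirian; 180 million years to F

Smaller Ma means younger, so youngest first: E 11.1 < C 99.4 < G 244.3 < B 430.4 < D 1623 < A 1871 < F 2051.
Counting 6 along gives A (1871 Ma); the excerpt puts that inside the Orosirian, 2050–1800 Ma.
Next in line is F (2051 Ma), and 2051 − 1871 = 180 Myr.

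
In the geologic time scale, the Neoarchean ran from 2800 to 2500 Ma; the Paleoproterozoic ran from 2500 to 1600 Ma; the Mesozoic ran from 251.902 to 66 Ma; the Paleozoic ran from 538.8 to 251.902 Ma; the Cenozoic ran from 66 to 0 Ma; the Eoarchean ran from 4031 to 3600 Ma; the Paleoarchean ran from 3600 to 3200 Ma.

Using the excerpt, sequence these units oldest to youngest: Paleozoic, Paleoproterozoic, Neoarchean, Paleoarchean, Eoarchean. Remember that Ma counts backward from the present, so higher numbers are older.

Read off each span (Ma): Paleozoic 538.8–251.902; Paleoproterozoic 2500–1600; Neoarchean 2800–2500; Paleoarchean 3600–3200; Eoarchean 4031–3600.
Larger Ma is older, so oldest→youngest is Eoarchean, Paleoarchean, Neoarchean, Paleoproterozoic, Paleozoic.

Eoarchean, then Paleoarchean, then Neoarchean, then Paleoproterozoic, then Paleozoic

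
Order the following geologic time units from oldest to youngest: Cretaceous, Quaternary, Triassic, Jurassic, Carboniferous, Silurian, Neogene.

Silurian, Carboniferous, Triassic, Jurassic, Cretaceous, Neogene, Quaternary

Era membership (oldest first within each) — Paleozoic: Silurian, Carboniferous; Mesozoic: Triassic, Jurassic, Cretaceous; Cenozoic: Neogene, Quaternary. Paleozoic precedes Mesozoic, which precedes Cenozoic. Concatenating the groups in that era order gives oldest to youngest directly.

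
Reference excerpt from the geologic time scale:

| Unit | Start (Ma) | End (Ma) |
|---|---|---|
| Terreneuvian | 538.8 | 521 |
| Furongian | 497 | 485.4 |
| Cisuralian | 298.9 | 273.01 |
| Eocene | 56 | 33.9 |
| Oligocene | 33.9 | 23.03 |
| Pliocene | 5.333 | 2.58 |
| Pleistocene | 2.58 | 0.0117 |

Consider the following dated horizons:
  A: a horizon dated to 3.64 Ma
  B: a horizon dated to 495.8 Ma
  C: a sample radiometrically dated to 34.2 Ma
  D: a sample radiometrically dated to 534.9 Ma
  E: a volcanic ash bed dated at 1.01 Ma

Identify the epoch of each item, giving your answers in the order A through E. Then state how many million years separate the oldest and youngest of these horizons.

A — Pliocene; B — Furongian; C — Eocene; D — Terreneuvian; E — Pleistocene; span 533.89 million years

A: 3.64 Ma lies in 5.333–2.58 Ma, so Pliocene.
B: 495.8 Ma lies in 497–485.4 Ma, so Furongian.
C: 34.2 Ma lies in 56–33.9 Ma, so Eocene.
D: 534.9 Ma lies in 538.8–521 Ma, so Terreneuvian.
E: 1.01 Ma lies in 2.58–0.0117 Ma, so Pleistocene.
Oldest = 534.9 Ma, youngest = 1.01 Ma → span 533.89 Myr.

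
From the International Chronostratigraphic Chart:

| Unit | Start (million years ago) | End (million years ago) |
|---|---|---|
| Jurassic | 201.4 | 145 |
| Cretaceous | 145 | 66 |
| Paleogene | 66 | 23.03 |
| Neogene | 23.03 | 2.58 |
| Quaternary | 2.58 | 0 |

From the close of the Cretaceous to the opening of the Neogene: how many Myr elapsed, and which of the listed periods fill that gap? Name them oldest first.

42.97 million years; Paleogene

End of Cretaceous = 66 Ma; start of Neogene = 23.03 Ma.
Gap = 66 − 23.03 = 42.97 Myr.
Periods wholly inside 66–23.03 Ma: Paleogene (66–23.03).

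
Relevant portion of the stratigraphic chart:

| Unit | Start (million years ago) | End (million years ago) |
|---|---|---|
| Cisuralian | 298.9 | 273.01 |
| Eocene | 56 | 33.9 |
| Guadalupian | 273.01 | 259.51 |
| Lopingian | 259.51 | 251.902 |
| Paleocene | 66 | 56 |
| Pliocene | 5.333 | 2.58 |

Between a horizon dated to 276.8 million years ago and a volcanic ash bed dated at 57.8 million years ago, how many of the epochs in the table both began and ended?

2

276.8 Ma sits inside the Cisuralian (298.9–273.01) and 57.8 Ma inside the Paleocene (66–56); neither of those is wholly between the two dates.
The listed epochs lying completely between them are Guadalupian, Lopingian — 2 in all.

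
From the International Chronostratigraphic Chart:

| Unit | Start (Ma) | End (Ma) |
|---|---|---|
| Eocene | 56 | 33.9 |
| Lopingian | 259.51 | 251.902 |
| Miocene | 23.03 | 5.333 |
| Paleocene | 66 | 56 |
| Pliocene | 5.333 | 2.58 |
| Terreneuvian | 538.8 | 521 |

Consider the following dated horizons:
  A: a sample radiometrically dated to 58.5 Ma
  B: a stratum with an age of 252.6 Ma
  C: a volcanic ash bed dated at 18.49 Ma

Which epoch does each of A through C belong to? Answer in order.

Match each age against the start–end ranges in the excerpt: A = 58.5 Ma → Paleocene (66–56); B = 252.6 Ma → Lopingian (259.51–251.902); C = 18.49 Ma → Miocene (23.03–5.333).

A — Paleocene; B — Lopingian; C — Miocene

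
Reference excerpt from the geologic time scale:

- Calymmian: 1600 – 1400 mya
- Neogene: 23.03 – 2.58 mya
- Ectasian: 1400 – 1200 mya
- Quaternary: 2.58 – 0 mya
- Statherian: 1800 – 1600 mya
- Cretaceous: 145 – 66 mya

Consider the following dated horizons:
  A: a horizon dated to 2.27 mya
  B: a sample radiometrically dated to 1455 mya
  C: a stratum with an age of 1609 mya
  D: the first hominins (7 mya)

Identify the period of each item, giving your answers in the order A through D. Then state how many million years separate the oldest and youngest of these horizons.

A: 2.27 Ma lies in 2.58–0 Ma, so Quaternary.
B: 1455 Ma lies in 1600–1400 Ma, so Calymmian.
C: 1609 Ma lies in 1800–1600 Ma, so Statherian.
D: 7 Ma lies in 23.03–2.58 Ma, so Neogene.
Oldest = 1609 Ma, youngest = 2.27 Ma → span 1606.73 Myr.

A — Quaternary; B — Calymmian; C — Statherian; D — Neogene; span 1606.73 million years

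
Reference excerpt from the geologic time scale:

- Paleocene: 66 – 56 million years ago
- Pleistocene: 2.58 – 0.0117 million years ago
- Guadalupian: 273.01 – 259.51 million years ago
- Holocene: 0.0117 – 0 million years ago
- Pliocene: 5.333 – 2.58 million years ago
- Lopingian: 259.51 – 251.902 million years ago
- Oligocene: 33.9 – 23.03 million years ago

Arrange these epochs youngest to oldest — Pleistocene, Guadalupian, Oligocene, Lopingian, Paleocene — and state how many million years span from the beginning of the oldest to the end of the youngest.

Start ages (Ma): Guadalupian 273.01, Lopingian 259.51, Paleocene 66, Oligocene 33.9, Pleistocene 2.58.
Ordered youngest to oldest: Pleistocene, Oligocene, Paleocene, Lopingian, Guadalupian.
Span = 273.01 − 0.0117 = 272.9983 Myr.

Pleistocene → Oligocene → Paleocene → Lopingian → Guadalupian; total span 272.9983 Myr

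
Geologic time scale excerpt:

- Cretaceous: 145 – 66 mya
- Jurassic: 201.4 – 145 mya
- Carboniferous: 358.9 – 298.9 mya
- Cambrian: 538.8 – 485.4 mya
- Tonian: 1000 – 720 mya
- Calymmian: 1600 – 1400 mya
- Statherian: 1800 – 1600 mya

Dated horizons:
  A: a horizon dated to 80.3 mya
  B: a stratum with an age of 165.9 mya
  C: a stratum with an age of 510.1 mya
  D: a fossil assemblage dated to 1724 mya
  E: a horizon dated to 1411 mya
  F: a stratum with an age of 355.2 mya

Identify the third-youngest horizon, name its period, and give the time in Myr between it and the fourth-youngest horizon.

F, in the Carboniferous; 154.9 million years to C

Sorted youngest-first by Ma: A (80.3), B (165.9), F (355.2), C (510.1), E (1411), D (1724).
The third youngest is F at 355.2 Ma, which lies in 358.9–298.9 Ma: the Carboniferous.
The fourth youngest is C at 510.1 Ma; separation = |355.2 − 510.1| = 154.9 Myr.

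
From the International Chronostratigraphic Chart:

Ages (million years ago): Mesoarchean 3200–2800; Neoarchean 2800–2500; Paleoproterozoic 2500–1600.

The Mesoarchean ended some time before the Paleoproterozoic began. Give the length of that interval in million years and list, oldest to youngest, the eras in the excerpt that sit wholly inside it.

300 million years; Neoarchean

The Mesoarchean closes at 2800 Ma and the Paleoproterozoic opens at 2500 Ma, so the interval is 2800 − 2500 = 300 Myr.
An era fits inside if it starts at or after 2800 Ma and ends at or before 2500 Ma; oldest first that gives Neoarchean.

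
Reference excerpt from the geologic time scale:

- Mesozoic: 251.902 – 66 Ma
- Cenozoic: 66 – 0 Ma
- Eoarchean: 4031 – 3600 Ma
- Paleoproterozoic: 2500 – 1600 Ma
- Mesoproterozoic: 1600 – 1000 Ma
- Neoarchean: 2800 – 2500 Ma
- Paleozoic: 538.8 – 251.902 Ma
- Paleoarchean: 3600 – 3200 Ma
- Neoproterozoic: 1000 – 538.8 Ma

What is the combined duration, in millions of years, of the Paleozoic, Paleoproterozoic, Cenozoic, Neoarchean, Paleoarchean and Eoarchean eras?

2383.898 million years

Duration is start − end for each: (538.8 − 251.902) + (2500 − 1600) + (66 − 0) + (2800 − 2500) + (3600 − 3200) + (4031 − 3600).
That is 286.898 + 900 + 66 + 300 + 400 + 431, which totals 2383.898 million years.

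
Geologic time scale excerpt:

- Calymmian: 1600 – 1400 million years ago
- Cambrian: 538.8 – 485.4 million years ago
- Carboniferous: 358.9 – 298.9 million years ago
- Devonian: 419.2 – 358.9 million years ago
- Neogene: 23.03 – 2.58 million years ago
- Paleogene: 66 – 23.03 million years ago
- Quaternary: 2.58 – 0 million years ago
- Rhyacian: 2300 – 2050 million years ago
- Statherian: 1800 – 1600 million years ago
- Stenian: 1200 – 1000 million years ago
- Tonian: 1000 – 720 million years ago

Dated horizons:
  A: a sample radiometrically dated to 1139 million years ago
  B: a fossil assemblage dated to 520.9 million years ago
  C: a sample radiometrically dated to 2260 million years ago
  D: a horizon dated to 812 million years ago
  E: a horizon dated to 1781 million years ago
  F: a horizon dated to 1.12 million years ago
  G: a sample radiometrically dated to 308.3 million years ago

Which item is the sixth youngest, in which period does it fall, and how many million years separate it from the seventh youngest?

E, in the Statherian; 479 million years to C

Sorted youngest-first by Ma: F (1.12), G (308.3), B (520.9), D (812), A (1139), E (1781), C (2260).
The sixth youngest is E at 1781 Ma, which lies in 1800–1600 Ma: the Statherian.
The seventh youngest is C at 2260 Ma; separation = |1781 − 2260| = 479 Myr.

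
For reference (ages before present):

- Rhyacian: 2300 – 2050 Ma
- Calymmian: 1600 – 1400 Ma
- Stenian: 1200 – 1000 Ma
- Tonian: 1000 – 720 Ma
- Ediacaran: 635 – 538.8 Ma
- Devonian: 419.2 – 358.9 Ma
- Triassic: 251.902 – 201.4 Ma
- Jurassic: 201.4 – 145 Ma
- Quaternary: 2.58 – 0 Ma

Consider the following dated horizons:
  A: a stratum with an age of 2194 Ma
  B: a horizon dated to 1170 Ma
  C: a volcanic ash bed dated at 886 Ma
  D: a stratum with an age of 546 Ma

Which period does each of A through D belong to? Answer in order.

A — Rhyacian; B — Stenian; C — Tonian; D — Ediacaran

A: 2194 Ma lies in 2300–2050 Ma, so Rhyacian.
B: 1170 Ma lies in 1200–1000 Ma, so Stenian.
C: 886 Ma lies in 1000–720 Ma, so Tonian.
D: 546 Ma lies in 635–538.8 Ma, so Ediacaran.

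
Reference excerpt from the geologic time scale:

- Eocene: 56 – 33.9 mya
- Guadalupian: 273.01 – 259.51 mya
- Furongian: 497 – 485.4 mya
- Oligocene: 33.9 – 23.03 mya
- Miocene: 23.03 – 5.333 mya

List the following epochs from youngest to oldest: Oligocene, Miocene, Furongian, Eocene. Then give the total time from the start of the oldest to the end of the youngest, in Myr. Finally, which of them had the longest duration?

Miocene → Oligocene → Eocene → Furongian; total span 491.667 Myr; longest is Eocene

From the excerpt: Oligocene 33.9–23.03; Miocene 23.03–5.333; Furongian 497–485.4; Eocene 56–33.9 (Ma).
Larger Ma is earlier, so the oldest is Furongian and the youngest is Miocene; youngest to oldest: Miocene, Oligocene, Eocene, Furongian.
Oldest start 497 minus youngest end 5.333 gives 491.667 Myr overall.
Individual lengths (start − end): Oligocene 10.87; Miocene 17.697; Eocene 22.1; Furongian 11.6. The largest is Eocene at 22.1 Myr.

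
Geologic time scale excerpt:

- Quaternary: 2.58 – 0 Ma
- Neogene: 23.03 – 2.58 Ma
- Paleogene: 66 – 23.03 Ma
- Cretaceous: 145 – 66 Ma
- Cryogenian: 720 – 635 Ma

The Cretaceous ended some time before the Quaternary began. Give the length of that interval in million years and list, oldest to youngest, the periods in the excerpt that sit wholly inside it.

The Cretaceous closes at 66 Ma and the Quaternary opens at 2.58 Ma, so the interval is 66 − 2.58 = 63.42 Myr.
A period fits inside if it starts at or after 66 Ma and ends at or before 2.58 Ma; oldest first that gives Paleogene, Neogene.

63.42 million years; Paleogene, Neogene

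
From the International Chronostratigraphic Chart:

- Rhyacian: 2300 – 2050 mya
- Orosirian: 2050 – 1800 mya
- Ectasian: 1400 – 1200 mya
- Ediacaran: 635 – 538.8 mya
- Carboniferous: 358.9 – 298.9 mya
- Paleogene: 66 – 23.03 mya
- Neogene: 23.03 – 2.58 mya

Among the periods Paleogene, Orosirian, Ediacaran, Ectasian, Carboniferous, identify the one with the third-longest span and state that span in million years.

Durations: Paleogene 42.97; Orosirian 250; Ediacaran 96.2; Ectasian 200; Carboniferous 60 Myr.
Sorted longest-first: Orosirian (250), Ectasian (200), Ediacaran (96.2), Carboniferous (60), Paleogene (42.97).
The third longest is Ediacaran at 96.2 Myr.

Ediacaran, 96.2 million years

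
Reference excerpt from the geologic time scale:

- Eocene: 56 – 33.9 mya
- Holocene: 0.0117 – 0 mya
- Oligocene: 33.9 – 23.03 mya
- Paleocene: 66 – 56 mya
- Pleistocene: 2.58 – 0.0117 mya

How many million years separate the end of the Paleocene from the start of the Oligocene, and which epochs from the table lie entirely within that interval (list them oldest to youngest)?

The Paleocene closes at 56 Ma and the Oligocene opens at 33.9 Ma, so the interval is 56 − 33.9 = 22.1 Myr.
An epoch fits inside if it starts at or after 56 Ma and ends at or before 33.9 Ma; oldest first that gives Eocene.

22.1 million years; Eocene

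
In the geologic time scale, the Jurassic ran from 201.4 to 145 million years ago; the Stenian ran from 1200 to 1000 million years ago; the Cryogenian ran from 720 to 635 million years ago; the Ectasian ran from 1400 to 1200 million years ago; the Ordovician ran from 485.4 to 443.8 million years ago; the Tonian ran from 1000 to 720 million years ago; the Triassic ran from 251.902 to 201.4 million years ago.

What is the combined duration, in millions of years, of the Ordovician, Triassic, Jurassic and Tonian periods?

Each duration: Ordovician = 41.6; Triassic = 50.502; Jurassic = 56.4; Tonian = 280.
Sum: 41.6 + 50.502 + 56.4 + 280 = 428.502 Myr.

428.502 million years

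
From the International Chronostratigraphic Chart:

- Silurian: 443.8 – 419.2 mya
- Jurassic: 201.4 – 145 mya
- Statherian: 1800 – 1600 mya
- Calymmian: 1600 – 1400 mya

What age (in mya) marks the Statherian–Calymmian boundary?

1600 mya

The Statherian ends and the Calymmian begins at 1600 mya.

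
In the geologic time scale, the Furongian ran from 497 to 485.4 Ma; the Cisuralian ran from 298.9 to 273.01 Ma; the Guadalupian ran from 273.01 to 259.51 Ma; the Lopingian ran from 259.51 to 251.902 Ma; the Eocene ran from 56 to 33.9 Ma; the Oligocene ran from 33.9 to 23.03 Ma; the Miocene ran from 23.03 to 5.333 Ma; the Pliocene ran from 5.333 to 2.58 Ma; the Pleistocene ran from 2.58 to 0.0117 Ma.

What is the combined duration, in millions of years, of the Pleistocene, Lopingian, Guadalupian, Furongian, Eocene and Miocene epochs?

Duration is start − end for each: (2.58 − 0.0117) + (259.51 − 251.902) + (273.01 − 259.51) + (497 − 485.4) + (56 − 33.9) + (23.03 − 5.333).
That is 2.5683 + 7.608 + 13.5 + 11.6 + 22.1 + 17.697, which totals 75.0733 million years.

75.0733 million years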